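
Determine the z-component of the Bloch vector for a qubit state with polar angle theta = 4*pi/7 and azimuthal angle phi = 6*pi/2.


theta = 1.7952, phi = 9.4248
r_z = cos(theta) = -0.2225

-0.2225


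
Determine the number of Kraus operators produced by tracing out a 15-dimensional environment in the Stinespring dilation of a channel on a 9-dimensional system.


Tracing out the environment in an orthonormal basis {|i>_E} gives Kraus operators K_i = <i|_E U |0>_E.
Number of Kraus operators = dim(H_env) = d_env
= 15

15


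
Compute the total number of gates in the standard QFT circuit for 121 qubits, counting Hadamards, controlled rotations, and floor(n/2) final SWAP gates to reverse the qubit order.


Hadamard gates: 121
Controlled rotations: n*(n-1)/2 = 121*120/2 = 7260
SWAP gates: floor(n/2) = floor(121/2) = 60
Total = 121 + 7260 + 60
= 7441

7441


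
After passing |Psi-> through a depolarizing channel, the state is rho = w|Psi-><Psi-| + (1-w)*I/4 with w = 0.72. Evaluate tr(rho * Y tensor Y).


|Psi-> = (|01> - |10>)/sqrt(2)
For the pure Bell state, <Y_A Y_B> = -1 (Bell-state Pauli correlator).
The maximally-mixed part I/4 has tr(I/4 * P tensor P) = 0 for any traceless Pauli P.
So <Y_A Y_B>_rho = w * (-1) + (1 - w) * 0
= 0.72 * (-1)
= -0.7200

-0.7200


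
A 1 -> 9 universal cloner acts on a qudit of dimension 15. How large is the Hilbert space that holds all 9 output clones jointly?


Output space = H^(tensor 9) where dim(H) = 15
dim = 15^9
= 225 (after 2 factors)
= 3375 (after 3 factors)
= 50625 (after 4 factors)
= 759375 (after 5 factors)
= 11390625 (after 6 factors)
= 170859375 (after 7 factors)
= 2562890625 (after 8 factors)
= 38443359375 (after 9 factors)
= 38443359375

38443359375


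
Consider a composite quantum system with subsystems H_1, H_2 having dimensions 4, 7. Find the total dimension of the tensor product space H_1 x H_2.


dim(H_1 x H_2) = 4 * 7
= 28

28


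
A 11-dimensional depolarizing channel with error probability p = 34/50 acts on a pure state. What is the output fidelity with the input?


F = (1-p) + p/d
= (1 - 0.6800) + 0.6800/11
= 0.3200 + 0.0618
= 0.3818

0.3818


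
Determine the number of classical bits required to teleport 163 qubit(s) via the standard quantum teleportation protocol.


Quantum teleportation requires 2 classical bits per qubit teleported.
163 qubit(s) -> 2 * 163 = 326 classical bits

326


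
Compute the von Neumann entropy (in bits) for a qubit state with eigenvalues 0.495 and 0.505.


S = -p*log2(p) - (1-p)*log2(1-p)
p = 0.4950, 1-p = 0.5050
= -0.4950 * log2(0.4950) - 0.5050 * log2(0.5050)
= -(-0.5022) - (-0.4978)
= 0.9999

0.9999


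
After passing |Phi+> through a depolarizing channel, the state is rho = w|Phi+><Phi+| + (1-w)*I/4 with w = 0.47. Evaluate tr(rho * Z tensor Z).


|Phi+> = (|00> + |11>)/sqrt(2)
For the pure Bell state, <Z_A Z_B> = +1 (Bell-state Pauli correlator).
The maximally-mixed part I/4 has tr(I/4 * P tensor P) = 0 for any traceless Pauli P.
So <Z_A Z_B>_rho = w * (+1) + (1 - w) * 0
= 0.47 * (+1)
= 0.4700

0.4700


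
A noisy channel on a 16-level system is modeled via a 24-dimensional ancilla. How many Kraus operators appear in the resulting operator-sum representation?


Tracing out the environment in an orthonormal basis {|i>_E} gives Kraus operators K_i = <i|_E U |0>_E.
Number of Kraus operators = dim(H_env) = d_env
= 24

24


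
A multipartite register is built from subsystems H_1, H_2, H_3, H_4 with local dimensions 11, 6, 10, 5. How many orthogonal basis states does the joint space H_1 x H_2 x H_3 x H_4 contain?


dim(H_1 x H_2 x H_3 x H_4) = 11 * 6 * 10 * 5
= 66 * 10 * 5
= 660 * 5
= 3300

3300


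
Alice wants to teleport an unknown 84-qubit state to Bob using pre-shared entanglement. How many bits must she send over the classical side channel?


Quantum teleportation requires 2 classical bits per qubit teleported.
84 qubit(s) -> 2 * 84 = 168 classical bits

168


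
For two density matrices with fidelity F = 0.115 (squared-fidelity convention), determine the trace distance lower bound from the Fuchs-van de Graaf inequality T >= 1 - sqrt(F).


Fuchs-van de Graaf (squared-fidelity convention): 1 - sqrt(F) <= T <= sqrt(1 - F).
Lower bound: T >= 1 - sqrt(F)
sqrt(F) = sqrt(0.115) = 0.3391
T >= 1 - 0.3391
T >= 0.6609

0.6609


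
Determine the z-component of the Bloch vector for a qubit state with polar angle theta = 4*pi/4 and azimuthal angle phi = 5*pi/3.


theta = 3.1416, phi = 5.2360
r_z = cos(theta) = -1.0000

-1.0000


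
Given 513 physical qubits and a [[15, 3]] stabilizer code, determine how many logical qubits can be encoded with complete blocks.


Each code block uses 15 physical qubits for 3 logical qubit(s).
Number of complete blocks = floor(513 / 15) = 34
Logical qubits = 34 * 3
= 102

102


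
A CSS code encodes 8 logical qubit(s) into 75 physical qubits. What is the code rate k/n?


Code rate R = k/n
= 8/75
= 0.1067

0.1067


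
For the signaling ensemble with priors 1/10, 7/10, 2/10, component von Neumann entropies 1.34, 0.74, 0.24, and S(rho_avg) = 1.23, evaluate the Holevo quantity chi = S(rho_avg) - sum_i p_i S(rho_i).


chi = S(rho) - sum_i p_i * S(rho_i)
Weighted entropy = 1/10 * 1.34 + 7/10 * 0.74 + 2/10 * 0.24
= 0.7000
chi = 1.23 - 0.7000
= 0.5300

0.5300


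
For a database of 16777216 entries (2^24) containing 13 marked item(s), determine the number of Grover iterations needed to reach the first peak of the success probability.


After j Grover iterations the success probability is P(j) = sin^2((2j+1)*theta), where sin(theta) = sqrt(k/N).
N = 2^24 = 16777216, k = 13
sin(theta) = sqrt(k/N) = 0.0008802615419
theta = arcsin(sqrt(k/N)) = 0.0008802616555 rad
P(j) reaches its first maximum when (2j+1)*theta is as close as possible to pi/2, i.e. j = round(pi/(4*theta) - 1/2).
pi/(4*theta) - 1/2 = 891.7326
(For comparison, the common estimate pi/4 * sqrt(N/k) = 892.2327; the exact maximiser is used here.)
Optimal iterations = 892

892


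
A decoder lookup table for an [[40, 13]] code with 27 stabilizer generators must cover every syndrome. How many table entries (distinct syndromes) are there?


Each stabilizer generator gives a binary (+1 or -1) measurement outcome.
With 27 independent generators:
Total syndromes = 2^27
= 134217728

134217728


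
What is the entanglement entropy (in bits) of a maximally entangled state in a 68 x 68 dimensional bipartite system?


For a maximally entangled state in d x d:
S = log2(d) = log2(68)
= 6.0875

6.0875


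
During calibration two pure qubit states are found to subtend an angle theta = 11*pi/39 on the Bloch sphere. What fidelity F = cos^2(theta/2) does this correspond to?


For states separated by angle theta on Bloch sphere:
F = cos^2(theta/2)
theta = 11*pi/39 = 0.8861
theta/2 = 0.4430
cos(theta/2) = 0.9035
F = 0.8162

0.8162


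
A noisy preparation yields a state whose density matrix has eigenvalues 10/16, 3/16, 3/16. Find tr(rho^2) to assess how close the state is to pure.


tr(rho^2) = sum of eigenvalues squared
= (10/16)^2 + (3/16)^2 + (3/16)^2
= (100 + 9 + 9) / 256
= 118/256
= 0.4609

0.4609


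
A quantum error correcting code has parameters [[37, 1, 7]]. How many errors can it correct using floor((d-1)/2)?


Code parameters: [[37, 1, 7]], distance d = 7.
Number of correctable errors = floor((d-1)/2)
= floor((7 - 1)/2)
= floor(6/2)
= 3

3


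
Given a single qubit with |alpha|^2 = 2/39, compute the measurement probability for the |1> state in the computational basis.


|alpha|^2 = 2/39 = 0.0513
|beta|^2 = 1 - 2/39 = 37/39 = 0.9487
P(|1>) = |beta|^2 = 0.9487

0.9487


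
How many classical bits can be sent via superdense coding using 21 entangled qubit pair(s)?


Superdense coding allows 2 classical bits per shared entangled pair.
21 pair(s) -> 2 * 21 = 42 classical bits

42


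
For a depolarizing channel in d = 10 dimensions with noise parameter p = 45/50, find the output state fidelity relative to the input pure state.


F = (1-p) + p/d
= (1 - 0.9000) + 0.9000/10
= 0.1000 + 0.0900
= 0.1900

0.1900


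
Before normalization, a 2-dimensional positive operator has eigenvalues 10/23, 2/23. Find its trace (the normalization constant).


tr(M) = sum of eigenvalues
= 10/23 + 2/23
= 12/23
= 0.5217

0.5217


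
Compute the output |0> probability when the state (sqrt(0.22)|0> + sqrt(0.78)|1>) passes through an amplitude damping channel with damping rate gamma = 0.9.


For amplitude damping with parameter gamma on state sqrt(a)|0> + sqrt(b)|1>:
alpha^2 = 0.22, beta^2 = 0.78
P(|0>) = alpha^2 + gamma * beta^2
= 0.22 + 0.9 * 0.78
= 0.22 + 0.7020
= 0.9220

0.9220


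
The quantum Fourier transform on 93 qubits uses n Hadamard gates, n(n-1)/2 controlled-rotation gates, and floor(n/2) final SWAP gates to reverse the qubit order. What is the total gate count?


Hadamard gates: 93
Controlled rotations: n*(n-1)/2 = 93*92/2 = 4278
SWAP gates: floor(n/2) = floor(93/2) = 46
Total = 93 + 4278 + 46
= 4417

4417


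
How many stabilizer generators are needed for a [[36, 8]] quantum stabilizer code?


For an [[n,k]] stabilizer code:
Number of stabilizer generators = n - k
= 36 - 8
= 28

28


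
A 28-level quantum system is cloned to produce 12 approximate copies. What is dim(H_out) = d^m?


Output space = H^(tensor 12) where dim(H) = 28
dim = 28^12
= 784 (after 2 factors)
= 21952 (after 3 factors)
= 614656 (after 4 factors)
= 17210368 (after 5 factors)
= 481890304 (after 6 factors)
= 13492928512 (after 7 factors)
= 377801998336 (after 8 factors)
= 10578455953408 (after 9 factors)
= 296196766695424 (after 10 factors)
= 8293509467471872 (after 11 factors)
= 232218265089212416 (after 12 factors)
= 232218265089212416

232218265089212416


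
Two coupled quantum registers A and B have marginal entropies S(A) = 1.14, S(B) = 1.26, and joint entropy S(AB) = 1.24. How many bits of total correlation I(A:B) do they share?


I(A:B) = S(A) + S(B) - S(AB)
= 1.14 + 1.26 - 1.24
= 1.1600

1.1600


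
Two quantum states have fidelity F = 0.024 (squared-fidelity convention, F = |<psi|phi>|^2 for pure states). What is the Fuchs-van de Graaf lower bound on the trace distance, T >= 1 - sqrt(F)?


Fuchs-van de Graaf (squared-fidelity convention): 1 - sqrt(F) <= T <= sqrt(1 - F).
Lower bound: T >= 1 - sqrt(F)
sqrt(F) = sqrt(0.024) = 0.1549
T >= 1 - 0.1549
T >= 0.8451

0.8451


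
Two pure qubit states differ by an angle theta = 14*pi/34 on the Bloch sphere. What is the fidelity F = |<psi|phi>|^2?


For states separated by angle theta on Bloch sphere:
F = cos^2(theta/2)
theta = 14*pi/34 = 1.2936
theta/2 = 0.6468
cos(theta/2) = 0.7980
F = 0.6368

0.6368


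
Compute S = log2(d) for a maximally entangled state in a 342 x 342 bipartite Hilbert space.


For a maximally entangled state in d x d:
S = log2(d) = log2(342)
= 8.4179

8.4179


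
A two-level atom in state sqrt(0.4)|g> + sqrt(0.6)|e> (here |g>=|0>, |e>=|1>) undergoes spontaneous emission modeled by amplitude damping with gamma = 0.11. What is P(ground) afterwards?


For amplitude damping with parameter gamma on state sqrt(a)|0> + sqrt(b)|1>:
alpha^2 = 0.4, beta^2 = 0.6
P(|0>) = alpha^2 + gamma * beta^2
= 0.4 + 0.11 * 0.6
= 0.4 + 0.0660
= 0.4660

0.4660


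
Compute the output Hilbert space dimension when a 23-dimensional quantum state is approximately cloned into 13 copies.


Output space = H^(tensor 13) where dim(H) = 23
dim = 23^13
= 529 (after 2 factors)
= 12167 (after 3 factors)
= 279841 (after 4 factors)
= 6436343 (after 5 factors)
= 148035889 (after 6 factors)
= 3404825447 (after 7 factors)
= 78310985281 (after 8 factors)
= 1801152661463 (after 9 factors)
= 41426511213649 (after 10 factors)
= 952809757913927 (after 11 factors)
= 21914624432020321 (after 12 factors)
= 504036361936467383 (after 13 factors)
= 504036361936467383

504036361936467383


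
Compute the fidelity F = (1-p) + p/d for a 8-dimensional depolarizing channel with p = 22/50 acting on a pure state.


F = (1-p) + p/d
= (1 - 0.4400) + 0.4400/8
= 0.5600 + 0.0550
= 0.6150

0.6150


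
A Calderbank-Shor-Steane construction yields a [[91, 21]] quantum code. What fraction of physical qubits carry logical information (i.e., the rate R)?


Code rate R = k/n
= 21/91
= 0.2308

0.2308


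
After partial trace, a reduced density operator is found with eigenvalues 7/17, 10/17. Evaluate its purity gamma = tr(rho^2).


tr(rho^2) = sum of eigenvalues squared
= (7/17)^2 + (10/17)^2
= (49 + 100) / 289
= 149/289
= 0.5156

0.5156


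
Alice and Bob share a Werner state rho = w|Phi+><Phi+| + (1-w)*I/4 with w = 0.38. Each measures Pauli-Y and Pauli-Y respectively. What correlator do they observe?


|Phi+> = (|00> + |11>)/sqrt(2)
For the pure Bell state, <Y_A Y_B> = -1 (Bell-state Pauli correlator).
The maximally-mixed part I/4 has tr(I/4 * P tensor P) = 0 for any traceless Pauli P.
So <Y_A Y_B>_rho = w * (-1) + (1 - w) * 0
= 0.38 * (-1)
= -0.3800

-0.3800


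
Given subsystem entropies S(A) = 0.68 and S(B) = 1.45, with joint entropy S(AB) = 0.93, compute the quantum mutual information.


I(A:B) = S(A) + S(B) - S(AB)
= 0.68 + 1.45 - 0.93
= 1.2000

1.2000


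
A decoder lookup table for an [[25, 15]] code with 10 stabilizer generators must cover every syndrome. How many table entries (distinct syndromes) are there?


Each stabilizer generator gives a binary (+1 or -1) measurement outcome.
With 10 independent generators:
Total syndromes = 2^10
= 1024

1024


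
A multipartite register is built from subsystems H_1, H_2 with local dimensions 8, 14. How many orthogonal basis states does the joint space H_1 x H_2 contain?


dim(H_1 x H_2) = 8 * 14
= 112

112


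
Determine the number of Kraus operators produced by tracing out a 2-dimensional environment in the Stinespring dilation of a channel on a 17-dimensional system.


Tracing out the environment in an orthonormal basis {|i>_E} gives Kraus operators K_i = <i|_E U |0>_E.
Number of Kraus operators = dim(H_env) = d_env
= 2

2


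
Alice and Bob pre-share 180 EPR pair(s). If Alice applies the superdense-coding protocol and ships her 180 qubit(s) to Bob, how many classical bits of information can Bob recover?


Superdense coding allows 2 classical bits per shared entangled pair.
180 pair(s) -> 2 * 180 = 360 classical bits

360


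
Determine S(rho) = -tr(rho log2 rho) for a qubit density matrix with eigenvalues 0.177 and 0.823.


S = -p*log2(p) - (1-p)*log2(1-p)
p = 0.1770, 1-p = 0.8230
= -0.1770 * log2(0.1770) - 0.8230 * log2(0.8230)
= -(-0.4422) - (-0.2313)
= 0.6735

0.6735


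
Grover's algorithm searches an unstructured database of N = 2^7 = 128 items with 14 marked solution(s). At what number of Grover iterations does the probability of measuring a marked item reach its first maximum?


After j Grover iterations the success probability is P(j) = sin^2((2j+1)*theta), where sin(theta) = sqrt(k/N).
N = 2^7 = 128, k = 14
sin(theta) = sqrt(k/N) = 0.3307189139
theta = arcsin(sqrt(k/N)) = 0.3370652533 rad
P(j) reaches its first maximum when (2j+1)*theta is as close as possible to pi/2, i.e. j = round(pi/(4*theta) - 1/2).
pi/(4*theta) - 1/2 = 1.8301
(For comparison, the common estimate pi/4 * sqrt(N/k) = 2.3748; the exact maximiser is used here.)
Optimal iterations = 2

2


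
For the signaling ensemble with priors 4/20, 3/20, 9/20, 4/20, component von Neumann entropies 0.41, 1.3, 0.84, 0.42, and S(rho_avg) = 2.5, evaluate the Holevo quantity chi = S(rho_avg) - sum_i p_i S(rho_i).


chi = S(rho) - sum_i p_i * S(rho_i)
Weighted entropy = 4/20 * 0.41 + 3/20 * 1.3 + 9/20 * 0.84 + 4/20 * 0.42
= 0.7390
chi = 2.5 - 0.7390
= 1.7610

1.7610


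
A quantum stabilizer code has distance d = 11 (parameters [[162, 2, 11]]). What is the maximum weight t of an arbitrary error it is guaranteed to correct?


Code parameters: [[162, 2, 11]], distance d = 11.
Number of correctable errors = floor((d-1)/2)
= floor((11 - 1)/2)
= floor(10/2)
= 5

5


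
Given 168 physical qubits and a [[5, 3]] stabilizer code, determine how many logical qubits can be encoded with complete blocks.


Each code block uses 5 physical qubits for 3 logical qubit(s).
Number of complete blocks = floor(168 / 5) = 33
Logical qubits = 33 * 3
= 99

99


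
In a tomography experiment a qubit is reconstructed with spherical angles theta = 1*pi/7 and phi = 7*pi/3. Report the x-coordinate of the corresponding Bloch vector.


theta = 0.4488, phi = 7.3304
r_x = sin(theta)*cos(phi) = 0.4339 * 0.5000
r_x = 0.2169

0.2169


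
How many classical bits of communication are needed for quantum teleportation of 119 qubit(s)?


Quantum teleportation requires 2 classical bits per qubit teleported.
119 qubit(s) -> 2 * 119 = 238 classical bits

238


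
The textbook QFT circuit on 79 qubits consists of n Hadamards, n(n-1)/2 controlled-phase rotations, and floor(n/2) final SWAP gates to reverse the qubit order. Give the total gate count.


Hadamard gates: 79
Controlled rotations: n*(n-1)/2 = 79*78/2 = 3081
SWAP gates: floor(n/2) = floor(79/2) = 39
Total = 79 + 3081 + 39
= 3199

3199


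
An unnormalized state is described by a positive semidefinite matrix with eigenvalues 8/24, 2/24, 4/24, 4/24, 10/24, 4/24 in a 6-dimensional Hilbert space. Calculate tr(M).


tr(M) = sum of eigenvalues
= 8/24 + 2/24 + 4/24 + 4/24 + 10/24 + 4/24
= 32/24
= 1.3333

1.3333


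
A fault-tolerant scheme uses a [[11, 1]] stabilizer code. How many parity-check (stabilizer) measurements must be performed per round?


For an [[n,k]] stabilizer code:
Number of stabilizer generators = n - k
= 11 - 1
= 10

10


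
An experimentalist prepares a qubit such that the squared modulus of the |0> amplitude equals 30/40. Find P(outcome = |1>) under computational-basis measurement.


|alpha|^2 = 30/40 = 0.7500
|beta|^2 = 1 - 30/40 = 10/40 = 0.2500
P(|1>) = |beta|^2 = 0.2500

0.2500


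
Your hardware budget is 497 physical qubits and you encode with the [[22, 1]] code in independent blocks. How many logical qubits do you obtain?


Each code block uses 22 physical qubits for 1 logical qubit(s).
Number of complete blocks = floor(497 / 22) = 22
Logical qubits = 22 * 1
= 22

22


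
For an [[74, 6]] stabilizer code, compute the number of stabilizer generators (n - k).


For an [[n,k]] stabilizer code:
Number of stabilizer generators = n - k
= 74 - 6
= 68

68


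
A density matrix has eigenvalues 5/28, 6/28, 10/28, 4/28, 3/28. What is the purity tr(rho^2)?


tr(rho^2) = sum of eigenvalues squared
= (5/28)^2 + (6/28)^2 + (10/28)^2 + (4/28)^2 + (3/28)^2
= (25 + 36 + 100 + 16 + 9) / 784
= 186/784
= 0.2372

0.2372


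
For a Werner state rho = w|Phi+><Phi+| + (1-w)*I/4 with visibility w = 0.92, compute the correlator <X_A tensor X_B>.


|Phi+> = (|00> + |11>)/sqrt(2)
For the pure Bell state, <X_A X_B> = +1 (Bell-state Pauli correlator).
The maximally-mixed part I/4 has tr(I/4 * P tensor P) = 0 for any traceless Pauli P.
So <X_A X_B>_rho = w * (+1) + (1 - w) * 0
= 0.92 * (+1)
= 0.9200

0.9200


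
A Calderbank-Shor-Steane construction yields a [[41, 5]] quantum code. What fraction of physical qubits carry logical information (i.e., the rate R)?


Code rate R = k/n
= 5/41
= 0.1220

0.1220


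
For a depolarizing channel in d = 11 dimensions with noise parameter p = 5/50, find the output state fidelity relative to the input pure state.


F = (1-p) + p/d
= (1 - 0.1000) + 0.1000/11
= 0.9000 + 0.0091
= 0.9091

0.9091


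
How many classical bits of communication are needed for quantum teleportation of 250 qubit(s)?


Quantum teleportation requires 2 classical bits per qubit teleported.
250 qubit(s) -> 2 * 250 = 500 classical bits

500


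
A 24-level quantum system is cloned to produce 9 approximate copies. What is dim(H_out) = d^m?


Output space = H^(tensor 9) where dim(H) = 24
dim = 24^9
= 576 (after 2 factors)
= 13824 (after 3 factors)
= 331776 (after 4 factors)
= 7962624 (after 5 factors)
= 191102976 (after 6 factors)
= 4586471424 (after 7 factors)
= 110075314176 (after 8 factors)
= 2641807540224 (after 9 factors)
= 2641807540224

2641807540224


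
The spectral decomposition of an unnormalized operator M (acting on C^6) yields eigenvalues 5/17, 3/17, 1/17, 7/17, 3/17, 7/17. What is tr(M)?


tr(M) = sum of eigenvalues
= 5/17 + 3/17 + 1/17 + 7/17 + 3/17 + 7/17
= 26/17
= 1.5294

1.5294


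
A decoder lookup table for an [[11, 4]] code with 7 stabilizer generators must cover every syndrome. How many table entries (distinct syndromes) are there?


Each stabilizer generator gives a binary (+1 or -1) measurement outcome.
With 7 independent generators:
Total syndromes = 2^7
= 128

128


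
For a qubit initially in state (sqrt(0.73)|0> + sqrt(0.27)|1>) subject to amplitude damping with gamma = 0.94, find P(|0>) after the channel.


For amplitude damping with parameter gamma on state sqrt(a)|0> + sqrt(b)|1>:
alpha^2 = 0.73, beta^2 = 0.27
P(|0>) = alpha^2 + gamma * beta^2
= 0.73 + 0.94 * 0.27
= 0.73 + 0.2538
= 0.9838

0.9838


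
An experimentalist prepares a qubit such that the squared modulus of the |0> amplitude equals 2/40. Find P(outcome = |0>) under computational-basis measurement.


|alpha|^2 = 2/40 = 0.0500
|beta|^2 = 1 - 2/40 = 38/40 = 0.9500
P(|0>) = |alpha|^2 = 0.0500

0.0500


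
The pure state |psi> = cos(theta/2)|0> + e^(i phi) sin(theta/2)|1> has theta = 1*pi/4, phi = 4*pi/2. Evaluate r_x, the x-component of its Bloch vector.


theta = 0.7854, phi = 6.2832
r_x = sin(theta)*cos(phi) = 0.7071 * 1.0000
r_x = 0.7071

0.7071


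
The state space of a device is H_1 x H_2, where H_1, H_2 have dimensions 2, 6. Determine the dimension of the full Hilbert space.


dim(H_1 x H_2) = 2 * 6
= 12

12


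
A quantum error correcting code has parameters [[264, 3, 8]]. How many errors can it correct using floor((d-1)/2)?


Code parameters: [[264, 3, 8]], distance d = 8.
Number of correctable errors = floor((d-1)/2)
= floor((8 - 1)/2)
= floor(7/2)
= 3

3


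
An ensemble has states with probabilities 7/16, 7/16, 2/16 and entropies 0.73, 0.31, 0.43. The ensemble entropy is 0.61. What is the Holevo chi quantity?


chi = S(rho) - sum_i p_i * S(rho_i)
Weighted entropy = 7/16 * 0.73 + 7/16 * 0.31 + 2/16 * 0.43
= 0.5087
chi = 0.61 - 0.5087
= 0.1013

0.1013


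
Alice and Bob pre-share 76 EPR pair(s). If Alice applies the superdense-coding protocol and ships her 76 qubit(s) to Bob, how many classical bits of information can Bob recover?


Superdense coding allows 2 classical bits per shared entangled pair.
76 pair(s) -> 2 * 76 = 152 classical bits

152


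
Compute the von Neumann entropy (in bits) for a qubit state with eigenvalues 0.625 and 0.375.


S = -p*log2(p) - (1-p)*log2(1-p)
p = 0.6250, 1-p = 0.3750
= -0.6250 * log2(0.6250) - 0.3750 * log2(0.3750)
= -(-0.4238) - (-0.5306)
= 0.9544

0.9544


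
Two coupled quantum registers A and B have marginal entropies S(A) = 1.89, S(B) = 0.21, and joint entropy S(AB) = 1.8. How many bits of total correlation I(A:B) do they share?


I(A:B) = S(A) + S(B) - S(AB)
= 1.89 + 0.21 - 1.8
= 0.3000

0.3000


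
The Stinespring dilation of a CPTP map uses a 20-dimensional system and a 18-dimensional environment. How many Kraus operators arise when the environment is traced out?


Tracing out the environment in an orthonormal basis {|i>_E} gives Kraus operators K_i = <i|_E U |0>_E.
Number of Kraus operators = dim(H_env) = d_env
= 18

18


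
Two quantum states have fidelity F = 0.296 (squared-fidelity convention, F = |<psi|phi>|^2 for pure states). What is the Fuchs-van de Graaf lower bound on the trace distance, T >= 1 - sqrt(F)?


Fuchs-van de Graaf (squared-fidelity convention): 1 - sqrt(F) <= T <= sqrt(1 - F).
Lower bound: T >= 1 - sqrt(F)
sqrt(F) = sqrt(0.296) = 0.5441
T >= 1 - 0.5441
T >= 0.4559

0.4559


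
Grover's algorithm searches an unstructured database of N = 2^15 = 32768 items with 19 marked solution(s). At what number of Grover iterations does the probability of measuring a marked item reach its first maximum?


After j Grover iterations the success probability is P(j) = sin^2((2j+1)*theta), where sin(theta) = sqrt(k/N).
N = 2^15 = 32768, k = 19
sin(theta) = sqrt(k/N) = 0.0240797422
theta = arcsin(sqrt(k/N)) = 0.02408206985 rad
P(j) reaches its first maximum when (2j+1)*theta is as close as possible to pi/2, i.e. j = round(pi/(4*theta) - 1/2).
pi/(4*theta) - 1/2 = 32.1134
(For comparison, the common estimate pi/4 * sqrt(N/k) = 32.6166; the exact maximiser is used here.)
Optimal iterations = 32

32


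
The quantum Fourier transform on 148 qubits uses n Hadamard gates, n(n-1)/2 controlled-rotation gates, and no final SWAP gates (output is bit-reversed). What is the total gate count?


Hadamard gates: 148
Controlled rotations: n*(n-1)/2 = 148*147/2 = 10878
SWAP gates: 0 (omitted)
Total = 148 + 10878
= 11026

11026


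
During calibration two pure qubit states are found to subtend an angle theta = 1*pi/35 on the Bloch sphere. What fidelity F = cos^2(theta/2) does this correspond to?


For states separated by angle theta on Bloch sphere:
F = cos^2(theta/2)
theta = 1*pi/35 = 0.0898
theta/2 = 0.0449
cos(theta/2) = 0.9990
F = 0.9980

0.9980


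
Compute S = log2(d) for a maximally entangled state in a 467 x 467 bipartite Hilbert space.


For a maximally entangled state in d x d:
S = log2(d) = log2(467)
= 8.8673

8.8673


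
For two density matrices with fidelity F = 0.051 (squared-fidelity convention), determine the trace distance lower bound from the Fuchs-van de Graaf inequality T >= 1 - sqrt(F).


Fuchs-van de Graaf (squared-fidelity convention): 1 - sqrt(F) <= T <= sqrt(1 - F).
Lower bound: T >= 1 - sqrt(F)
sqrt(F) = sqrt(0.051) = 0.2258
T >= 1 - 0.2258
T >= 0.7742

0.7742


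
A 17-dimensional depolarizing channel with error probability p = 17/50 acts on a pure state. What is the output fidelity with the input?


F = (1-p) + p/d
= (1 - 0.3400) + 0.3400/17
= 0.6600 + 0.0200
= 0.6800

0.6800


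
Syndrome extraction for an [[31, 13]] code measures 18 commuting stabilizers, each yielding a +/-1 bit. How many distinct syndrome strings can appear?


Each stabilizer generator gives a binary (+1 or -1) measurement outcome.
With 18 independent generators:
Total syndromes = 2^18
= 262144

262144


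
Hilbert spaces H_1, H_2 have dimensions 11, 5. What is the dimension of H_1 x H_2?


dim(H_1 x H_2) = 11 * 5
= 55

55


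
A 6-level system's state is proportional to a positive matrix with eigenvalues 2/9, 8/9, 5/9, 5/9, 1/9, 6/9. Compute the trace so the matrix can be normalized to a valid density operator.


tr(M) = sum of eigenvalues
= 2/9 + 8/9 + 5/9 + 5/9 + 1/9 + 6/9
= 27/9
= 3.0000

3.0000


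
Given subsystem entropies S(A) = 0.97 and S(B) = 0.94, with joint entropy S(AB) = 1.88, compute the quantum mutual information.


I(A:B) = S(A) + S(B) - S(AB)
= 0.97 + 0.94 - 1.88
= 0.0300

0.0300


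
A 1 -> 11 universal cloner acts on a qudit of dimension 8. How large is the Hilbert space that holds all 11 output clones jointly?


Output space = H^(tensor 11) where dim(H) = 8
dim = 8^11
= 64 (after 2 factors)
= 512 (after 3 factors)
= 4096 (after 4 factors)
= 32768 (after 5 factors)
= 262144 (after 6 factors)
= 2097152 (after 7 factors)
= 16777216 (after 8 factors)
= 134217728 (after 9 factors)
= 1073741824 (after 10 factors)
= 8589934592 (after 11 factors)
= 8589934592

8589934592


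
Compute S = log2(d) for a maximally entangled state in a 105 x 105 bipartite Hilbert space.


For a maximally entangled state in d x d:
S = log2(d) = log2(105)
= 6.7142

6.7142


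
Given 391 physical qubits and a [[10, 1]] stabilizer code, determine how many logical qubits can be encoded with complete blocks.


Each code block uses 10 physical qubits for 1 logical qubit(s).
Number of complete blocks = floor(391 / 10) = 39
Logical qubits = 39 * 1
= 39

39


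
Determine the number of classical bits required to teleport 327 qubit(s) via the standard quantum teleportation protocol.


Quantum teleportation requires 2 classical bits per qubit teleported.
327 qubit(s) -> 2 * 327 = 654 classical bits

654


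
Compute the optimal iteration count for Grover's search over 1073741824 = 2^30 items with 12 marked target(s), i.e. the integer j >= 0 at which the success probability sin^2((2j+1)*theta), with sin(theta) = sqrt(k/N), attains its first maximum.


After j Grover iterations the success probability is P(j) = sin^2((2j+1)*theta), where sin(theta) = sqrt(k/N).
N = 2^30 = 1073741824, k = 12
sin(theta) = sqrt(k/N) = 0.0001057159917
theta = arcsin(sqrt(k/N)) = 0.0001057159919 rad
P(j) reaches its first maximum when (2j+1)*theta is as close as possible to pi/2, i.e. j = round(pi/(4*theta) - 1/2).
pi/(4*theta) - 1/2 = 7428.8222
(For comparison, the common estimate pi/4 * sqrt(N/k) = 7429.3222; the exact maximiser is used here.)
Optimal iterations = 7429

7429


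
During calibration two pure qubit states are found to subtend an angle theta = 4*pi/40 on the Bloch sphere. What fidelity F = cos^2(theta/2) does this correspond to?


For states separated by angle theta on Bloch sphere:
F = cos^2(theta/2)
theta = 4*pi/40 = 0.3142
theta/2 = 0.1571
cos(theta/2) = 0.9877
F = 0.9755

0.9755


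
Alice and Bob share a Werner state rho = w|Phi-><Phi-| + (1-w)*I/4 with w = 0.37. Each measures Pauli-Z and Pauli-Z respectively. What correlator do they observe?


|Phi-> = (|00> - |11>)/sqrt(2)
For the pure Bell state, <Z_A Z_B> = +1 (Bell-state Pauli correlator).
The maximally-mixed part I/4 has tr(I/4 * P tensor P) = 0 for any traceless Pauli P.
So <Z_A Z_B>_rho = w * (+1) + (1 - w) * 0
= 0.37 * (+1)
= 0.3700

0.3700


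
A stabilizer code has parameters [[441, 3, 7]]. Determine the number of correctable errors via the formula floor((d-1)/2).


Code parameters: [[441, 3, 7]], distance d = 7.
Number of correctable errors = floor((d-1)/2)
= floor((7 - 1)/2)
= floor(6/2)
= 3

3


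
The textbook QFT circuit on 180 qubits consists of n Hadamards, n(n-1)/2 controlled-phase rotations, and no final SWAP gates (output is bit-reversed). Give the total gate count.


Hadamard gates: 180
Controlled rotations: n*(n-1)/2 = 180*179/2 = 16110
SWAP gates: 0 (omitted)
Total = 180 + 16110
= 16290

16290


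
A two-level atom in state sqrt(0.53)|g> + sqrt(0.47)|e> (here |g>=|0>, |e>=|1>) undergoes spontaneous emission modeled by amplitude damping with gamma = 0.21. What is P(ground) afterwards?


For amplitude damping with parameter gamma on state sqrt(a)|0> + sqrt(b)|1>:
alpha^2 = 0.53, beta^2 = 0.47
P(|0>) = alpha^2 + gamma * beta^2
= 0.53 + 0.21 * 0.47
= 0.53 + 0.0987
= 0.6287

0.6287


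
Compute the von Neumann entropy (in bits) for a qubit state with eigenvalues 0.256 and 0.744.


S = -p*log2(p) - (1-p)*log2(1-p)
p = 0.2560, 1-p = 0.7440
= -0.2560 * log2(0.2560) - 0.7440 * log2(0.7440)
= -(-0.5032) - (-0.3174)
= 0.8207

0.8207


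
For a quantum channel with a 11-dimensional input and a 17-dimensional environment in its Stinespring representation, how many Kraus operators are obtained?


Tracing out the environment in an orthonormal basis {|i>_E} gives Kraus operators K_i = <i|_E U |0>_E.
Number of Kraus operators = dim(H_env) = d_env
= 17

17


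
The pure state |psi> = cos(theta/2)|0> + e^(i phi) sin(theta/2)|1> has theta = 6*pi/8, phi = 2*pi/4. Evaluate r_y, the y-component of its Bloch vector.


theta = 2.3562, phi = 1.5708
r_y = sin(theta)*sin(phi) = 0.7071 * 1.0000
r_y = 0.7071

0.7071


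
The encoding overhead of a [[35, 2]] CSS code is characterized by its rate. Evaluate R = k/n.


Code rate R = k/n
= 2/35
= 0.0571

0.0571


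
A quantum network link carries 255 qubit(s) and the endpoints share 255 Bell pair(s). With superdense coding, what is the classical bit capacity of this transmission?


Superdense coding allows 2 classical bits per shared entangled pair.
255 pair(s) -> 2 * 255 = 510 classical bits

510


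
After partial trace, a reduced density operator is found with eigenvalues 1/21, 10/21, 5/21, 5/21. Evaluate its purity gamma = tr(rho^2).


tr(rho^2) = sum of eigenvalues squared
= (1/21)^2 + (10/21)^2 + (5/21)^2 + (5/21)^2
= (1 + 100 + 25 + 25) / 441
= 151/441
= 0.3424

0.3424


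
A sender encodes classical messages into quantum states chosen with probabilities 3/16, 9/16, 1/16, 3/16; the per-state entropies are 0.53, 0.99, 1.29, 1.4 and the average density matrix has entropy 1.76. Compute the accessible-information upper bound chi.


chi = S(rho) - sum_i p_i * S(rho_i)
Weighted entropy = 3/16 * 0.53 + 9/16 * 0.99 + 1/16 * 1.29 + 3/16 * 1.4
= 0.9994
chi = 1.76 - 0.9994
= 0.7606

0.7606


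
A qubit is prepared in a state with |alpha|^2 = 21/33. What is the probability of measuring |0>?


|alpha|^2 = 21/33 = 0.6364
|beta|^2 = 1 - 21/33 = 12/33 = 0.3636
P(|0>) = |alpha|^2 = 0.6364

0.6364


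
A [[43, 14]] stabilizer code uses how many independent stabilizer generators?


For an [[n,k]] stabilizer code:
Number of stabilizer generators = n - k
= 43 - 14
= 29

29


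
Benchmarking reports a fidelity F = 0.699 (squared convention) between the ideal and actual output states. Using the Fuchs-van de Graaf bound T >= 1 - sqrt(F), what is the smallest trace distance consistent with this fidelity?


Fuchs-van de Graaf (squared-fidelity convention): 1 - sqrt(F) <= T <= sqrt(1 - F).
Lower bound: T >= 1 - sqrt(F)
sqrt(F) = sqrt(0.699) = 0.8361
T >= 1 - 0.8361
T >= 0.1639

0.1639


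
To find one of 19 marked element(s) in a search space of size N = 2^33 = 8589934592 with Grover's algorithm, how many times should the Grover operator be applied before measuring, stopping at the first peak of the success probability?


After j Grover iterations the success probability is P(j) = sin^2((2j+1)*theta), where sin(theta) = sqrt(k/N).
N = 2^33 = 8589934592, k = 19
sin(theta) = sqrt(k/N) = 4.703074648e-05
theta = arcsin(sqrt(k/N)) = 4.70307465e-05 rad
P(j) reaches its first maximum when (2j+1)*theta is as close as possible to pi/2, i.e. j = round(pi/(4*theta) - 1/2).
pi/(4*theta) - 1/2 = 16699.1746
(For comparison, the common estimate pi/4 * sqrt(N/k) = 16699.6746; the exact maximiser is used here.)
Optimal iterations = 16699

16699


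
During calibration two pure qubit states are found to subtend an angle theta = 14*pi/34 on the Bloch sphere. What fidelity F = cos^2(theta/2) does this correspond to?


For states separated by angle theta on Bloch sphere:
F = cos^2(theta/2)
theta = 14*pi/34 = 1.2936
theta/2 = 0.6468
cos(theta/2) = 0.7980
F = 0.6368

0.6368


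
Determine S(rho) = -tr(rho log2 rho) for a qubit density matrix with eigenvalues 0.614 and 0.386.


S = -p*log2(p) - (1-p)*log2(1-p)
p = 0.6140, 1-p = 0.3860
= -0.6140 * log2(0.6140) - 0.3860 * log2(0.3860)
= -(-0.4321) - (-0.5301)
= 0.9622

0.9622


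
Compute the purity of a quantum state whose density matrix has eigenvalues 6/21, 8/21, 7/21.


tr(rho^2) = sum of eigenvalues squared
= (6/21)^2 + (8/21)^2 + (7/21)^2
= (36 + 64 + 49) / 441
= 149/441
= 0.3379

0.3379


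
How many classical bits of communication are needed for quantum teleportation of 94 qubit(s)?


Quantum teleportation requires 2 classical bits per qubit teleported.
94 qubit(s) -> 2 * 94 = 188 classical bits

188


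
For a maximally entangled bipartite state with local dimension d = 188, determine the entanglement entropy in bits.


For a maximally entangled state in d x d:
S = log2(d) = log2(188)
= 7.5546

7.5546


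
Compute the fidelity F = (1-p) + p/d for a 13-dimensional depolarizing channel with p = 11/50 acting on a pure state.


F = (1-p) + p/d
= (1 - 0.2200) + 0.2200/13
= 0.7800 + 0.0169
= 0.7969

0.7969


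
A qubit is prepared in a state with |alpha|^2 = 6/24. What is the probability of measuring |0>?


|alpha|^2 = 6/24 = 0.2500
|beta|^2 = 1 - 6/24 = 18/24 = 0.7500
P(|0>) = |alpha|^2 = 0.2500

0.2500


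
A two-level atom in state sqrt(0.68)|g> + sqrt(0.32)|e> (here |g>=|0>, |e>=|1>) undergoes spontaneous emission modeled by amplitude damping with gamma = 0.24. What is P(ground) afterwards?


For amplitude damping with parameter gamma on state sqrt(a)|0> + sqrt(b)|1>:
alpha^2 = 0.68, beta^2 = 0.32
P(|0>) = alpha^2 + gamma * beta^2
= 0.68 + 0.24 * 0.32
= 0.68 + 0.0768
= 0.7568

0.7568


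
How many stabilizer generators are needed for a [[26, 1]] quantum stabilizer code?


For an [[n,k]] stabilizer code:
Number of stabilizer generators = n - k
= 26 - 1
= 25

25


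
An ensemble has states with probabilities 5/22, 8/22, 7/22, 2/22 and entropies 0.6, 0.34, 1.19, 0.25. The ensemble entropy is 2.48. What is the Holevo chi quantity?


chi = S(rho) - sum_i p_i * S(rho_i)
Weighted entropy = 5/22 * 0.6 + 8/22 * 0.34 + 7/22 * 1.19 + 2/22 * 0.25
= 0.6614
chi = 2.48 - 0.6614
= 1.8186

1.8186


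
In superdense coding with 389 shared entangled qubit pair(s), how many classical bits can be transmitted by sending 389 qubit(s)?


Superdense coding allows 2 classical bits per shared entangled pair.
389 pair(s) -> 2 * 389 = 778 classical bits

778


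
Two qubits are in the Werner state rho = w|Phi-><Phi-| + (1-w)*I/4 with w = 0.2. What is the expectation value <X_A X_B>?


|Phi-> = (|00> - |11>)/sqrt(2)
For the pure Bell state, <X_A X_B> = -1 (Bell-state Pauli correlator).
The maximally-mixed part I/4 has tr(I/4 * P tensor P) = 0 for any traceless Pauli P.
So <X_A X_B>_rho = w * (-1) + (1 - w) * 0
= 0.2 * (-1)
= -0.2000

-0.2000


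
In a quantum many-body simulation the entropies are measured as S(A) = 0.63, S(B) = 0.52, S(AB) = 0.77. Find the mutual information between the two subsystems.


I(A:B) = S(A) + S(B) - S(AB)
= 0.63 + 0.52 - 0.77
= 0.3800

0.3800


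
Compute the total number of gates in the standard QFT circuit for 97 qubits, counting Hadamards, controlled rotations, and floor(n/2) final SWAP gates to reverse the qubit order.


Hadamard gates: 97
Controlled rotations: n*(n-1)/2 = 97*96/2 = 4656
SWAP gates: floor(n/2) = floor(97/2) = 48
Total = 97 + 4656 + 48
= 4801

4801


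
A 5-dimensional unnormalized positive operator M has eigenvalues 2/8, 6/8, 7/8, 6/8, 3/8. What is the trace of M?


tr(M) = sum of eigenvalues
= 2/8 + 6/8 + 7/8 + 6/8 + 3/8
= 24/8
= 3.0000

3.0000


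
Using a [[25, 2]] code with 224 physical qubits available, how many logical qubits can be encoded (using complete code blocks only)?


Each code block uses 25 physical qubits for 2 logical qubit(s).
Number of complete blocks = floor(224 / 25) = 8
Logical qubits = 8 * 2
= 16

16


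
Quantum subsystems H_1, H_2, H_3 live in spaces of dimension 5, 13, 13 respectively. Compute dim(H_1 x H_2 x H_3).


dim(H_1 x H_2 x H_3) = 5 * 13 * 13
= 65 * 13
= 845

845


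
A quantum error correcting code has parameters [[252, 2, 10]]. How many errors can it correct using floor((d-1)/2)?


Code parameters: [[252, 2, 10]], distance d = 10.
Number of correctable errors = floor((d-1)/2)
= floor((10 - 1)/2)
= floor(9/2)
= 4

4


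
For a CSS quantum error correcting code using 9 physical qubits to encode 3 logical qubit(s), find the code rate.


Code rate R = k/n
= 3/9
= 0.3333

0.3333


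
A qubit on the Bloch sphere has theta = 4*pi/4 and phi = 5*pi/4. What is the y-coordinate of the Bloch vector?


theta = 3.1416, phi = 3.9270
r_y = sin(theta)*sin(phi) = 0.0000 * -0.7071
r_y = 0.0000

0.0000


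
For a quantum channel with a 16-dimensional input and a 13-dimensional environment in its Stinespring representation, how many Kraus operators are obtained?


Tracing out the environment in an orthonormal basis {|i>_E} gives Kraus operators K_i = <i|_E U |0>_E.
Number of Kraus operators = dim(H_env) = d_env
= 13

13


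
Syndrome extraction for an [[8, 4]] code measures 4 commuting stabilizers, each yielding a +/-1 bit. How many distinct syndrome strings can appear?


Each stabilizer generator gives a binary (+1 or -1) measurement outcome.
With 4 independent generators:
Total syndromes = 2^4
= 16

16
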